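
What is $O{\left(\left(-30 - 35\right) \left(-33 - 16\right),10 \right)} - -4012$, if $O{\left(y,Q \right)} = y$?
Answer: $7197$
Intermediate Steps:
$O{\left(\left(-30 - 35\right) \left(-33 - 16\right),10 \right)} - -4012 = \left(-30 - 35\right) \left(-33 - 16\right) - -4012 = \left(-65\right) \left(-49\right) + 4012 = 3185 + 4012 = 7197$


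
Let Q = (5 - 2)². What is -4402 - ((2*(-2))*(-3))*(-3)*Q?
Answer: -4078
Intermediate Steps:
Q = 9 (Q = 3² = 9)
-4402 - ((2*(-2))*(-3))*(-3)*Q = -4402 - ((2*(-2))*(-3))*(-3)*9 = -4402 - -4*(-3)*(-3)*9 = -4402 - 12*(-3)*9 = -4402 - (-36)*9 = -4402 - 1*(-324) = -4402 + 324 = -4078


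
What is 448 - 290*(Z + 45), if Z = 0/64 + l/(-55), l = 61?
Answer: -135084/11 ≈ -12280.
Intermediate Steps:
Z = -61/55 (Z = 0/64 + 61/(-55) = 0*(1/64) + 61*(-1/55) = 0 - 61/55 = -61/55 ≈ -1.1091)
448 - 290*(Z + 45) = 448 - 290*(-61/55 + 45) = 448 - 290*2414/55 = 448 - 140012/11 = -135084/11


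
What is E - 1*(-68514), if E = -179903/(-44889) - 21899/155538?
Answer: 159462665926517/2327315094 ≈ 68518.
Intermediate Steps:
E = 8999576201/2327315094 (E = -179903*(-1/44889) - 21899*1/155538 = 179903/44889 - 21899/155538 = 8999576201/2327315094 ≈ 3.8669)
E - 1*(-68514) = 8999576201/2327315094 - 1*(-68514) = 8999576201/2327315094 + 68514 = 159462665926517/2327315094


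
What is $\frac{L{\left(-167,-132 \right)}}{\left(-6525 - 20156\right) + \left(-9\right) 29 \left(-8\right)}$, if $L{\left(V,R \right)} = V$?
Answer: $\frac{167}{24593} \approx 0.0067905$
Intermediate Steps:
$\frac{L{\left(-167,-132 \right)}}{\left(-6525 - 20156\right) + \left(-9\right) 29 \left(-8\right)} = - \frac{167}{\left(-6525 - 20156\right) + \left(-9\right) 29 \left(-8\right)} = - \frac{167}{-26681 - -2088} = - \frac{167}{-26681 + 2088} = - \frac{167}{-24593} = \left(-167\right) \left(- \frac{1}{24593}\right) = \frac{167}{24593}$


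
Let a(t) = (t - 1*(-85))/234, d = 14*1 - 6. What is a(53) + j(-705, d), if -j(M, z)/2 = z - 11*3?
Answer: 1973/39 ≈ 50.590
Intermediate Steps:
d = 8 (d = 14 - 6 = 8)
j(M, z) = 66 - 2*z (j(M, z) = -2*(z - 11*3) = -2*(z - 33) = -2*(-33 + z) = 66 - 2*z)
a(t) = 85/234 + t/234 (a(t) = (t + 85)*(1/234) = (85 + t)*(1/234) = 85/234 + t/234)
a(53) + j(-705, d) = (85/234 + (1/234)*53) + (66 - 2*8) = (85/234 + 53/234) + (66 - 16) = 23/39 + 50 = 1973/39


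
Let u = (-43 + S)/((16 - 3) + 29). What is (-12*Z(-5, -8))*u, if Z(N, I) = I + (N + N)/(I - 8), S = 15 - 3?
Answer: -1829/28 ≈ -65.321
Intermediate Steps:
S = 12
u = -31/42 (u = (-43 + 12)/((16 - 3) + 29) = -31/(13 + 29) = -31/42 ≈ -0.73810)
Z(N, I) = I + 2*N/(-8 + I) (Z(N, I) = I + (2*N)/(-8 + I) = I + 2*N/(-8 + I))
(-12*Z(-5, -8))*u = -12*((-8)² - 8*(-8) + 2*(-5))/(-8 - 8)*(-31/42) = -12*(64 + 64 - 10)/(-16)*(-31/42) = -(-3)*118/4*(-31/42) = -12*(-59/8)*(-31/42) = (177/2)*(-31/42) = -1829/28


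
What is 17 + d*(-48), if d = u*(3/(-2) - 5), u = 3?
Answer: 953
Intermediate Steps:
d = -39/2 (d = 3*(3/(-2) - 5) = 3*(3*(-½) - 5) = 3*(-3/2 - 5) = 3*(-13/2) = -39/2 ≈ -19.500)
17 + d*(-48) = 17 - 39/2*(-48) = 17 + 936 = 953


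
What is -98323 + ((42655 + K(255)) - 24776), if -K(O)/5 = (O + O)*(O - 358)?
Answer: 182206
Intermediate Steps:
K(O) = -10*O*(-358 + O) (K(O) = -5*(O + O)*(O - 358) = -5*2*O*(-358 + O) = -10*O*(-358 + O))
-98323 + ((42655 + K(255)) - 24776) = -98323 + ((42655 + 10*255*(358 - 1*255)) - 24776) = -98323 + ((42655 + 10*255*(358 - 255)) - 24776) = -98323 + ((42655 + 10*255*103) - 24776) = -98323 + ((42655 + 262650) - 24776) = -98323 + (305305 - 24776) = -98323 + 280529 = 182206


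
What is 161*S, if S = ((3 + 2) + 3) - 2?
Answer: 966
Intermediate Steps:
S = 6 (S = (5 + 3) - 2 = 8 - 2 = 6)
161*S = 161*6 = 966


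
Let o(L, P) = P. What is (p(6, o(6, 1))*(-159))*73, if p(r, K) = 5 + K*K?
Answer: -69642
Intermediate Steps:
p(r, K) = 5 + K**2
(p(6, o(6, 1))*(-159))*73 = ((5 + 1**2)*(-159))*73 = ((5 + 1)*(-159))*73 = (6*(-159))*73 = -954*73 = -69642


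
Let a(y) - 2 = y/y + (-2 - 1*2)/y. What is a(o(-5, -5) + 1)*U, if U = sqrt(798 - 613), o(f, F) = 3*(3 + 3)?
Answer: 53*sqrt(185)/19 ≈ 37.941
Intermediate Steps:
o(f, F) = 18 (o(f, F) = 3*6 = 18)
a(y) = 3 - 4/y (a(y) = 2 + (y/y + (-2 - 1*2)/y) = 2 + (1 + (-2 - 2)/y) = 2 + (1 - 4/y) = 3 - 4/y)
U = sqrt(185) ≈ 13.601
a(o(-5, -5) + 1)*U = (3 - 4/(18 + 1))*sqrt(185) = (3 - 4/19)*sqrt(185) = 53*sqrt(185)/19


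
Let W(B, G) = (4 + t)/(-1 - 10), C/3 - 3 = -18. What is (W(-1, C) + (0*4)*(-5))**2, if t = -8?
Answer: 16/121 ≈ 0.13223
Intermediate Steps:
C = -45 (C = 9 + 3*(-18) = 9 - 54 = -45)
W(B, G) = 4/11 (W(B, G) = (4 - 8)/(-1 - 10) = -4/(-11) = -4*(-1/11) = 4/11)
(W(-1, C) + (0*4)*(-5))**2 = (4/11 + (0*4)*(-5))**2 = (4/11 + 0*(-5))**2 = (4/11 + 0)**2 = (4/11)**2 = 16/121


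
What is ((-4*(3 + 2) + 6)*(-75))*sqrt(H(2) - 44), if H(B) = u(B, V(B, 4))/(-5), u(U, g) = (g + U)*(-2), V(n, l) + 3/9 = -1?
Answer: 280*I*sqrt(615) ≈ 6943.8*I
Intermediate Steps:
V(n, l) = -4/3 (V(n, l) = -1/3 - 1 = -4/3)
u(U, g) = -2*U - 2*g (u(U, g) = (U + g)*(-2) = -2*U - 2*g)
H(B) = -8/15 + 2*B/5 (H(B) = (-2*B - 2*(-4/3))/(-5) = (-2*B + 8/3)*(-1/5) = (8/3 - 2*B)*(-1/5) = -8/15 + 2*B/5)
((-4*(3 + 2) + 6)*(-75))*sqrt(H(2) - 44) = ((-4*(3 + 2) + 6)*(-75))*sqrt((-8/15 + (2/5)*2) - 44) = ((-4*5 + 6)*(-75))*sqrt((-8/15 + 4/5) - 44) = ((-20 + 6)*(-75))*sqrt(4/15 - 44) = (-14*(-75))*sqrt(-656/15) = 1050*(4*I*sqrt(615)/15) = 280*I*sqrt(615)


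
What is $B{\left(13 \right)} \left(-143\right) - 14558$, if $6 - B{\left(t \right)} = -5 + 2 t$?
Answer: $-12413$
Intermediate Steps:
$B{\left(t \right)} = 11 - 2 t$ ($B{\left(t \right)} = 6 - \left(-5 + 2 t\right) = 11 - 2 t$)
$B{\left(13 \right)} \left(-143\right) - 14558 = \left(11 - 26\right) \left(-143\right) - 14558 = \left(-15\right) \left(-143\right) - 14558 = 2145 - 14558 = -12413$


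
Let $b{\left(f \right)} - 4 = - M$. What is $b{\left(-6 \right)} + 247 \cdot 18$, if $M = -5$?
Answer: $4455$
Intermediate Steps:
$b{\left(f \right)} = 9$ ($b{\left(f \right)} = 4 - -5 = 4 + 5 = 9$)
$b{\left(-6 \right)} + 247 \cdot 18 = 9 + 247 \cdot 18 = 9 + 4446 = 4455$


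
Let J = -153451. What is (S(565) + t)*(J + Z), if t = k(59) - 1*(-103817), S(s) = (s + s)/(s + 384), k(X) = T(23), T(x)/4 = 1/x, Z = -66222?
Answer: -21642980943195/949 ≈ -2.2806e+10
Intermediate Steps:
T(x) = 4/x
k(X) = 4/23
S(s) = 2*s/(384 + s) (S(s) = (2*s)/(384 + s) = 2*s/(384 + s))
t = 2387795/23 (t = 4/23 - 1*(-103817) = 4/23 + 103817 = 2387795/23 ≈ 1.0382e+5)
(S(565) + t)*(J + Z) = (2*565/(384 + 565) + 2387795/23)*(-153451 - 66222) = (2*565/949 + 2387795/23)*(-219673) = (2*565*(1/949) + 2387795/23)*(-219673) = (1130/949 + 2387795/23)*(-219673) = (2266043445/21827)*(-219673) = -21642980943195/949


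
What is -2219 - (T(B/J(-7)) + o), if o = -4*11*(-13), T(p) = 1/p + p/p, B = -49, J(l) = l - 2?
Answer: -136817/49 ≈ -2792.2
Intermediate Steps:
J(l) = -2 + l
T(p) = 1 + 1/p (T(p) = 1/p + 1 = 1 + 1/p)
o = 572 (o = -44*(-13) = 572)
-2219 - (T(B/J(-7)) + o) = -2219 - ((1 - 49/(-2 - 7))/((-49/(-2 - 7))) + 572) = -2219 - ((1 - 49/(-9))/((-49/(-9))) + 572) = -2219 - ((1 - 49*(-1/9))/((-49*(-1/9))) + 572) = -2219 - ((1 + 49/9)/(49/9) + 572) = -2219 - ((9/49)*(58/9) + 572) = -2219 - (58/49 + 572) = -2219 - 1*28086/49 = -2219 - 28086/49 = -136817/49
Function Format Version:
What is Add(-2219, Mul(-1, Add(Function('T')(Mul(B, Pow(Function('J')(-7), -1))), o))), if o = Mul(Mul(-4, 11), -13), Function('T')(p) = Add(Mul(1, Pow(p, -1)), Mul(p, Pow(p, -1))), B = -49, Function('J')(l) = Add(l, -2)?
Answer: Rational(-136817, 49) ≈ -2792.2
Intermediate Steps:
Function('J')(l) = Add(-2, l)
Function('T')(p) = Add(1, Pow(p, -1)) (Function('T')(p) = Add(Pow(p, -1), 1) = Add(1, Pow(p, -1)))
o = 572 (o = Mul(-44, -13) = 572)
Add(-2219, Mul(-1, Add(Function('T')(Mul(B, Pow(Function('J')(-7), -1))), o))) = Add(-2219, Mul(-1, Add(Mul(Pow(Mul(-49, Pow(Add(-2, -7), -1)), -1), Add(1, Mul(-49, Pow(Add(-2, -7), -1)))), 572))) = Add(-2219, Mul(-1, Add(Mul(Pow(Mul(-49, Pow(-9, -1)), -1), Add(1, Mul(-49, Pow(-9, -1)))), 572))) = Add(-2219, Mul(-1, Add(Mul(Pow(Mul(-49, Rational(-1, 9)), -1), Add(1, Mul(-49, Rational(-1, 9)))), 572))) = Add(-2219, Mul(-1, Add(Mul(Pow(Rational(49, 9), -1), Add(1, Rational(49, 9))), 572))) = Add(-2219, Mul(-1, Add(Mul(Rational(9, 49), Rational(58, 9)), 572))) = Add(-2219, Mul(-1, Add(Rational(58, 49), 572))) = Add(-2219, Mul(-1, Rational(28086, 49))) = Add(-2219, Rational(-28086, 49)) = Rational(-136817, 49)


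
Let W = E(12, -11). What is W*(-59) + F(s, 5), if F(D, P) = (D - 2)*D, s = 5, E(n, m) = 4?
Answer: -221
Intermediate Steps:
W = 4
F(D, P) = D*(-2 + D) (F(D, P) = (-2 + D)*D = D*(-2 + D))
W*(-59) + F(s, 5) = 4*(-59) + 5*(-2 + 5) = -236 + 5*3 = -236 + 15 = -221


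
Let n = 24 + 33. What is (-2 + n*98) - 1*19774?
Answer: -14190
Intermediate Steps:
n = 57
(-2 + n*98) - 1*19774 = (-2 + 57*98) - 1*19774 = (-2 + 5586) - 19774 = 5584 - 19774 = -14190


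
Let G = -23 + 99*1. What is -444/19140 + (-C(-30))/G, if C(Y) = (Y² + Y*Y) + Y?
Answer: -1412981/60610 ≈ -23.313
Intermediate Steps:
C(Y) = Y + 2*Y² (C(Y) = (Y² + Y²) + Y = 2*Y² + Y = Y + 2*Y²)
G = 76 (G = -23 + 99 = 76)
-444/19140 + (-C(-30))/G = -444/19140 - (-30)*(1 + 2*(-30))/76 = -444*1/19140 - (-30)*(1 - 60)*(1/76) = -37/1595 - (-30)*(-59)*(1/76) = -37/1595 - 1*1770*(1/76) = -37/1595 - 1770*1/76 = -37/1595 - 885/38 = -1412981/60610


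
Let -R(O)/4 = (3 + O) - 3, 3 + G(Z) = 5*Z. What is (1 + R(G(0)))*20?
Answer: 260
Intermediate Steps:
G(Z) = -3 + 5*Z
R(O) = -4*O (R(O) = -4*((3 + O) - 3) = -4*O)
(1 + R(G(0)))*20 = (1 - 4*(-3 + 5*0))*20 = (1 - 4*(-3 + 0))*20 = (1 - 4*(-3))*20 = (1 + 12)*20 = 13*20 = 260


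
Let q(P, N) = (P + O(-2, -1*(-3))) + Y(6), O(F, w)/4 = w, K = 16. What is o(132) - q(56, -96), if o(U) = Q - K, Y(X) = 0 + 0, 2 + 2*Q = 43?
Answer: -127/2 ≈ -63.500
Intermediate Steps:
Q = 41/2 (Q = -1 + (1/2)*43 = -1 + 43/2 = 41/2 ≈ 20.500)
O(F, w) = 4*w
Y(X) = 0
q(P, N) = 12 + P (q(P, N) = (P + 4*(-1*(-3))) + 0 = (P + 4*3) + 0 = (P + 12) + 0 = (12 + P) + 0 = 12 + P)
o(U) = 9/2 (o(U) = 41/2 - 1*16 = 41/2 - 16 = 9/2)
o(132) - q(56, -96) = 9/2 - (12 + 56) = 9/2 - 1*68 = 9/2 - 68 = -127/2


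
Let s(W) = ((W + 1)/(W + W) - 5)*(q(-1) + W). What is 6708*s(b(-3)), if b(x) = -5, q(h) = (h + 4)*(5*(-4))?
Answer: 2005692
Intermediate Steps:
q(h) = -80 - 20*h (q(h) = (4 + h)*(-20) = -80 - 20*h)
s(W) = (-60 + W)*(-5 + (1 + W)/(2*W)) (s(W) = ((W + 1)/(W + W) - 5)*((-80 - 20*(-1)) + W) = ((1 + W)/((2*W)) - 5)*((-80 + 20) + W) = ((1 + W)*(1/(2*W)) - 5)*(-60 + W) = ((1 + W)/(2*W) - 5)*(-60 + W) = (-5 + (1 + W)/(2*W))*(-60 + W) = (-60 + W)*(-5 + (1 + W)/(2*W)))
6708*s(b(-3)) = 6708*(541/2 - 30/(-5) - 9/2*(-5)) = 6708*(541/2 - 30*(-1/5) + 45/2) = 6708*(541/2 + 6 + 45/2) = 6708*299 = 2005692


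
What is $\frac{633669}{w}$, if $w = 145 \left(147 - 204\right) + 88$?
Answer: $- \frac{633669}{8177} \approx -77.494$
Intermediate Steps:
$w = -8177$ ($w = 145 \left(-57\right) + 88 = -8265 + 88 = -8177$)
$\frac{633669}{w} = \frac{633669}{-8177} = 633669 \left(- \frac{1}{8177}\right) = - \frac{633669}{8177}$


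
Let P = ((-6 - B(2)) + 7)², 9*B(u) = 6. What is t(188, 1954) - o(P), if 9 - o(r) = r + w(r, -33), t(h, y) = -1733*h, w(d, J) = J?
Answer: -2932613/9 ≈ -3.2585e+5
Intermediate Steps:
B(u) = ⅔ (B(u) = (⅑)*6 = ⅔)
P = ⅑ (P = ((-6 - 1*⅔) + 7)² = ((-6 - ⅔) + 7)² = (-20/3 + 7)² = (⅓)² = ⅑ ≈ 0.11111)
o(r) = 42 - r (o(r) = 9 - (r - 33) = 9 - (-33 + r) = 9 + (33 - r) = 42 - r)
t(188, 1954) - o(P) = -1733*188 - (42 - 1*⅑) = -325804 - (42 - ⅑) = -325804 - 1*377/9 = -325804 - 377/9 = -2932613/9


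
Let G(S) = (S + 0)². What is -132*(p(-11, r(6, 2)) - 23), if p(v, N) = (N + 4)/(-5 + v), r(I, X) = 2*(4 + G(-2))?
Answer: 3201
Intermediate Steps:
G(S) = S²
r(I, X) = 16 (r(I, X) = 2*(4 + (-2)²) = 2*(4 + 4) = 2*8 = 16)
p(v, N) = (4 + N)/(-5 + v)
-132*(p(-11, r(6, 2)) - 23) = -132*((4 + 16)/(-5 - 11) - 23) = -132*(20/(-16) - 23) = -132*(-1/16*20 - 23) = -132*(-5/4 - 23) = -132*(-97/4) = 3201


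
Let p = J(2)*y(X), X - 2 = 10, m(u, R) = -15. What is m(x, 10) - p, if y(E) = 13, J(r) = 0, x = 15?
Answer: -15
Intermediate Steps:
X = 12 (X = 2 + 10 = 12)
p = 0 (p = 0*13 = 0)
m(x, 10) - p = -15 - 1*0 = -15 + 0 = -15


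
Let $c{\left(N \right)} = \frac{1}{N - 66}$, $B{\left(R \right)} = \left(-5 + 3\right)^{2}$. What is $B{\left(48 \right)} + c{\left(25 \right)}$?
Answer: $\frac{163}{41} \approx 3.9756$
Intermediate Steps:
$B{\left(R \right)} = 4$ ($B{\left(R \right)} = \left(-2\right)^{2} = 4$)
$c{\left(N \right)} = \frac{1}{-66 + N}$
$B{\left(48 \right)} + c{\left(25 \right)} = 4 + \frac{1}{-66 + 25} = 4 + \frac{1}{-41} = 4 - \frac{1}{41} = \frac{163}{41}$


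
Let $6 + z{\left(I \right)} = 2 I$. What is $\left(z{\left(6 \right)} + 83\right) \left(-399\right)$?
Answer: $-35511$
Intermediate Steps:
$z{\left(I \right)} = -6 + 2 I$
$\left(z{\left(6 \right)} + 83\right) \left(-399\right) = \left(\left(-6 + 2 \cdot 6\right) + 83\right) \left(-399\right) = \left(\left(-6 + 12\right) + 83\right) \left(-399\right) = \left(6 + 83\right) \left(-399\right) = 89 \left(-399\right) = -35511$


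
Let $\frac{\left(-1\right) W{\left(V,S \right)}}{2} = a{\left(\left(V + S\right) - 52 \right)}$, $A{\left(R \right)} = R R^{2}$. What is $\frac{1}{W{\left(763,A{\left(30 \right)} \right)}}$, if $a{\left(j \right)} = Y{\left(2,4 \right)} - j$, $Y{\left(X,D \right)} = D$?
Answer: $\frac{1}{55414} \approx 1.8046 \cdot 10^{-5}$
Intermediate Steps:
$A{\left(R \right)} = R^{3}$
$a{\left(j \right)} = 4 - j$
$W{\left(V,S \right)} = -112 + 2 S + 2 V$ ($W{\left(V,S \right)} = - 2 \left(4 - \left(\left(V + S\right) - 52\right)\right) = - 2 \left(4 - \left(\left(S + V\right) - 52\right)\right) = - 2 \left(4 - \left(-52 + S + V\right)\right) = - 2 \left(56 - S - V\right) = -112 + 2 S + 2 V$)
$\frac{1}{W{\left(763,A{\left(30 \right)} \right)}} = \frac{1}{-112 + 2 \cdot 30^{3} + 2 \cdot 763} = \frac{1}{-112 + 2 \cdot 27000 + 1526} = \frac{1}{-112 + 54000 + 1526} = \frac{1}{55414}$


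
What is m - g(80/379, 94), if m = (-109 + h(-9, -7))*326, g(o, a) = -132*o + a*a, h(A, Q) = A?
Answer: -17917656/379 ≈ -47276.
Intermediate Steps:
g(o, a) = a² - 132*o (g(o, a) = -132*o + a² = a² - 132*o)
m = -38468 (m = (-109 - 9)*326 = -118*326 = -38468)
m - g(80/379, 94) = -38468 - (94² - 10560/379) = -38468 - (8836 - 10560/379) = -38468 - 1*3338284/379 = -38468 - 3338284/379 = -17917656/379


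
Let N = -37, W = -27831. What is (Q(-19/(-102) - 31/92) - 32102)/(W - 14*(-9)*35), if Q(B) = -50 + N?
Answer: 32189/23421 ≈ 1.3744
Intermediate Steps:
Q(B) = -87 (Q(B) = -50 - 37 = -87)
(Q(-19/(-102) - 31/92) - 32102)/(W - 14*(-9)*35) = (-87 - 32102)/(-27831 - 14*(-9)*35) = -32189/(-27831 + 126*35) = -32189/(-27831 + 4410) = -32189/(-23421) = -32189*(-1/23421) = 32189/23421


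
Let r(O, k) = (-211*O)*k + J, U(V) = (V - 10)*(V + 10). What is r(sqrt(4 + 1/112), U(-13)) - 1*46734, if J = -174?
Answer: -46908 - 14559*sqrt(3143)/28 ≈ -76059.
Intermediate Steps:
U(V) = (-10 + V)*(10 + V)
r(O, k) = -174 - 211*O*k (r(O, k) = (-211*O)*k - 174 = -211*O*k - 174 = -174 - 211*O*k)
r(sqrt(4 + 1/112), U(-13)) - 1*46734 = (-174 - 211*sqrt(4 + 1/112)*(-100 + (-13)**2)) - 1*46734 = (-174 - 211*sqrt(4 + 1/112)*(-100 + 169)) - 46734 = (-174 - 211*sqrt(449/112)*69) - 46734 = (-174 - 211*sqrt(3143)/28*69) - 46734 = (-174 - 14559*sqrt(3143)/28) - 46734 = -46908 - 14559*sqrt(3143)/28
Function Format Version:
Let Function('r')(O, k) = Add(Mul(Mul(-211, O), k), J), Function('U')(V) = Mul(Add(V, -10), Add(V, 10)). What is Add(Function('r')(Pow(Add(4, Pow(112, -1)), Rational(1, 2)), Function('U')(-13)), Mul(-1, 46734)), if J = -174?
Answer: Add(-46908, Mul(Rational(-14559, 28), Pow(3143, Rational(1, 2)))) ≈ -76059.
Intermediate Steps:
Function('U')(V) = Mul(Add(-10, V), Add(10, V))
Function('r')(O, k) = Add(-174, Mul(-211, O, k)) (Function('r')(O, k) = Add(Mul(Mul(-211, O), k), -174) = Add(Mul(-211, O, k), -174) = Add(-174, Mul(-211, O, k)))
Add(Function('r')(Pow(Add(4, Pow(112, -1)), Rational(1, 2)), Function('U')(-13)), Mul(-1, 46734)) = Add(Add(-174, Mul(-211, Pow(Add(4, Pow(112, -1)), Rational(1, 2)), Add(-100, Pow(-13, 2)))), Mul(-1, 46734)) = Add(Add(-174, Mul(-211, Pow(Add(4, Rational(1, 112)), Rational(1, 2)), Add(-100, 169))), -46734) = Add(Add(-174, Mul(-211, Pow(Rational(449, 112), Rational(1, 2)), 69)), -46734) = Add(Add(-174, Mul(-211, Mul(Rational(1, 28), Pow(3143, Rational(1, 2))), 69)), -46734) = Add(Add(-174, Mul(Rational(-14559, 28), Pow(3143, Rational(1, 2)))), -46734) = Add(-46908, Mul(Rational(-14559, 28), Pow(3143, Rational(1, 2))))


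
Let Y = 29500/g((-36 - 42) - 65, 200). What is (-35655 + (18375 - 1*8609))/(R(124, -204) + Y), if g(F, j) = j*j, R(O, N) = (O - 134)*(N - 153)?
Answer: -2071120/285659 ≈ -7.2503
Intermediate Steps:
R(O, N) = (-153 + N)*(-134 + O) (R(O, N) = (-134 + O)*(-153 + N) = (-153 + N)*(-134 + O))
g(F, j) = j²
Y = 59/80 (Y = 29500/(200²) = 29500/40000 = 29500*(1/40000) = 59/80 ≈ 0.73750)
(-35655 + (18375 - 1*8609))/(R(124, -204) + Y) = (-35655 + (18375 - 1*8609))/((20502 - 153*124 - 134*(-204) - 204*124) + 59/80) = (-35655 + (18375 - 8609))/((20502 - 18972 + 27336 - 25296) + 59/80) = (-35655 + 9766)/(3570 + 59/80) = -25889/285659/80 = -25889*80/285659 = -2071120/285659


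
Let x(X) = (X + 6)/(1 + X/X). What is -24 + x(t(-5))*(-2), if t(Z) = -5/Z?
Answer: -31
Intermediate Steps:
x(X) = 3 + X/2 (x(X) = (6 + X)/(1 + 1) = (6 + X)/2 = (6 + X)*(1/2) = 3 + X/2)
-24 + x(t(-5))*(-2) = -24 + (3 + (-5/(-5))/2)*(-2) = -24 + (3 + (-5*(-1/5))/2)*(-2) = -24 + (3 + (1/2)*1)*(-2) = -24 + (3 + 1/2)*(-2) = -24 + (7/2)*(-2) = -24 - 7 = -31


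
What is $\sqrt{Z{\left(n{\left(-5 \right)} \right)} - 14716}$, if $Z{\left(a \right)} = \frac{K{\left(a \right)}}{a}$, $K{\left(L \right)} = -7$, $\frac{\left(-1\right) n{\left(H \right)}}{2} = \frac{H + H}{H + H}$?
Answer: $\frac{5 i \sqrt{2354}}{2} \approx 121.3 i$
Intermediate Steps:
$n{\left(H \right)} = -2$ ($n{\left(H \right)} = - 2 \frac{H + H}{H + H} = - 2 \frac{2 H}{2 H} = - 2 \cdot 2 H \frac{1}{2 H} = \left(-2\right) 1 = -2$)
$Z{\left(a \right)} = - \frac{7}{a}$
$\sqrt{Z{\left(n{\left(-5 \right)} \right)} - 14716} = \sqrt{- \frac{7}{-2} - 14716} = \sqrt{\left(-7\right) \left(- \frac{1}{2}\right) - 14716} = \sqrt{\frac{7}{2} - 14716} = \sqrt{- \frac{29425}{2}} = \frac{5 i \sqrt{2354}}{2}$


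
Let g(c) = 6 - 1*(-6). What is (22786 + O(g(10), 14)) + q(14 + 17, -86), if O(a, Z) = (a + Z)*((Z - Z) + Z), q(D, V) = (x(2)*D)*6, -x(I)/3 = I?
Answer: 22034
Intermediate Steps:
x(I) = -3*I
g(c) = 12 (g(c) = 6 + 6 = 12)
q(D, V) = -36*D (q(D, V) = ((-3*2)*D)*6 = -6*D*6 = -36*D)
O(a, Z) = Z*(Z + a) (O(a, Z) = (Z + a)*(0 + Z) = (Z + a)*Z = Z*(Z + a))
(22786 + O(g(10), 14)) + q(14 + 17, -86) = (22786 + 14*(14 + 12)) - 36*(14 + 17) = (22786 + 14*26) - 36*31 = (22786 + 364) - 1116 = 23150 - 1116 = 22034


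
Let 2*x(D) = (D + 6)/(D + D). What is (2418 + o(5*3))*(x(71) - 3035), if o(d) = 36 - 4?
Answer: -1055782175/142 ≈ -7.4351e+6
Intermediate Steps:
o(d) = 32
x(D) = (6 + D)/(4*D) (x(D) = ((D + 6)/(D + D))/2 = ((6 + D)/((2*D)))/2 = ((6 + D)*(1/(2*D)))/2 = ((6 + D)/(2*D))/2 = (6 + D)/(4*D))
(2418 + o(5*3))*(x(71) - 3035) = (2418 + 32)*((¼)*(6 + 71)/71 - 3035) = 2450*((¼)*(1/71)*77 - 3035) = 2450*(77/284 - 3035) = 2450*(-861863/284) = -1055782175/142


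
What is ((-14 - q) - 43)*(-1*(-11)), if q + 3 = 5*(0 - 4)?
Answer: -374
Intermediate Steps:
q = -23 (q = -3 + 5*(0 - 4) = -3 + 5*(-4) = -3 - 20 = -23)
((-14 - q) - 43)*(-1*(-11)) = ((-14 - 1*(-23)) - 43)*(-1*(-11)) = ((-14 + 23) - 43)*11 = (9 - 43)*11 = -34*11 = -374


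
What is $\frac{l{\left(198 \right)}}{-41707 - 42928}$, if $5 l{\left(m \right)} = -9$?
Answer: $\frac{9}{423175} \approx 2.1268 \cdot 10^{-5}$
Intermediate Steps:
$l{\left(m \right)} = - \frac{9}{5}$ ($l{\left(m \right)} = \frac{1}{5} \left(-9\right) = - \frac{9}{5}$)
$\frac{l{\left(198 \right)}}{-41707 - 42928} = - \frac{9}{5 \left(-41707 - 42928\right)} = - \frac{9}{5 \left(-84635\right)} = \left(- \frac{9}{5}\right) \left(- \frac{1}{84635}\right) = \frac{9}{423175}$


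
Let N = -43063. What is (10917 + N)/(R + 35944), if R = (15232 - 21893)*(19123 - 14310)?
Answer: 32146/32023449 ≈ 0.0010038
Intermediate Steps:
R = -32059393 (R = -6661*4813 = -32059393)
(10917 + N)/(R + 35944) = (10917 - 43063)/(-32059393 + 35944) = -32146/(-32023449) = -32146*(-1/32023449) = 32146/32023449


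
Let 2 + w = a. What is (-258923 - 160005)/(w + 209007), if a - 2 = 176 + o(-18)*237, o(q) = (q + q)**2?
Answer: -418928/516335 ≈ -0.81135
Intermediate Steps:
o(q) = 4*q**2 (o(q) = (2*q)**2 = 4*q**2)
a = 307330 (a = 2 + (176 + (4*(-18)**2)*237) = 2 + (176 + (4*324)*237) = 2 + (176 + 1296*237) = 2 + (176 + 307152) = 2 + 307328 = 307330)
w = 307328 (w = -2 + 307330 = 307328)
(-258923 - 160005)/(w + 209007) = (-258923 - 160005)/(307328 + 209007) = -418928/516335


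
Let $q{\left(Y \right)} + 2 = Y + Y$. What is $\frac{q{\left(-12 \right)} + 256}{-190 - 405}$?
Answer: $- \frac{46}{119} \approx -0.38655$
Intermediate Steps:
$q{\left(Y \right)} = -2 + 2 Y$ ($q{\left(Y \right)} = -2 + \left(Y + Y\right) = -2 + 2 Y$)
$\frac{q{\left(-12 \right)} + 256}{-190 - 405} = \frac{\left(-2 + 2 \left(-12\right)\right) + 256}{-190 - 405} = \frac{\left(-2 - 24\right) + 256}{-595} = \left(-26 + 256\right) \left(- \frac{1}{595}\right) = 230 \left(- \frac{1}{595}\right) = - \frac{46}{119}$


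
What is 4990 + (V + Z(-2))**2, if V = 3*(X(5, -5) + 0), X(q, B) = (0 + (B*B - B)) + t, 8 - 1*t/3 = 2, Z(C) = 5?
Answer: 27191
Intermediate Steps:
t = 18 (t = 24 - 3*2 = 24 - 6 = 18)
X(q, B) = 18 + B**2 - B (X(q, B) = (0 + (B*B - B)) + 18 = (0 + (B**2 - B)) + 18 = (B**2 - B) + 18 = 18 + B**2 - B)
V = 144 (V = 3*((18 + (-5)**2 - 1*(-5)) + 0) = 3*((18 + 25 + 5) + 0) = 3*(48 + 0) = 3*48 = 144)
4990 + (V + Z(-2))**2 = 4990 + (144 + 5)**2 = 4990 + 149**2 = 4990 + 22201 = 27191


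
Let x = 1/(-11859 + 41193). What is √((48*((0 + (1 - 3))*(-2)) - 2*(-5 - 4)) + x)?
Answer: √180701576094/29334 ≈ 14.491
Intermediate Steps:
x = 1/29334 ≈ 3.4090e-5
√((48*((0 + (1 - 3))*(-2)) - 2*(-5 - 4)) + x) = √((48*((0 + (1 - 3))*(-2)) - 2*(-5 - 4)) + 1/29334) = √((48*((0 - 2)*(-2)) - 2*(-9)) + 1/29334) = √((48*(-2*(-2)) + 18) + 1/29334) = √((48*4 + 18) + 1/29334) = √((192 + 18) + 1/29334) = √(210 + 1/29334) = √(6160141/29334) = √180701576094/29334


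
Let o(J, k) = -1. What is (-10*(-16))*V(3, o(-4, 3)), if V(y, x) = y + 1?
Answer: 640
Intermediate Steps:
V(y, x) = 1 + y
(-10*(-16))*V(3, o(-4, 3)) = (-10*(-16))*(1 + 3) = 160*4 = 640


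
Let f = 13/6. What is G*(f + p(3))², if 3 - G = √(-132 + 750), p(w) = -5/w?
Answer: ¾ - √618/4 ≈ -5.4649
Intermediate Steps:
f = 13/6 (f = 13*(⅙) = 13/6 ≈ 2.1667)
G = 3 - √618 (G = 3 - √(-132 + 750) = 3 - √618 ≈ -21.860)
G*(f + p(3))² = (3 - √618)*(13/6 - 5/3)² = (3 - √618)*(½)² = (3 - √618)*(¼) = ¾ - √618/4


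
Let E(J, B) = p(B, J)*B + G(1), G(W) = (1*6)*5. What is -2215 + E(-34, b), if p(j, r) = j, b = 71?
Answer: 2856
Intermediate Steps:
G(W) = 30 (G(W) = 6*5 = 30)
E(J, B) = 30 + B² (E(J, B) = B*B + 30 = B² + 30 = 30 + B²)
-2215 + E(-34, b) = -2215 + (30 + 71²) = -2215 + (30 + 5041) = -2215 + 5071 = 2856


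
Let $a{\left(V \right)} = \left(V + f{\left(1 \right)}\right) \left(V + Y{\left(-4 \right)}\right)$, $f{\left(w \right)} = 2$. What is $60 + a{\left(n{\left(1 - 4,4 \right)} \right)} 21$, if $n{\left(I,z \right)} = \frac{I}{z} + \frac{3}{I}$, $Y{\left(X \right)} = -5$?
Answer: $\frac{393}{16} \approx 24.563$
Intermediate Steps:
$n{\left(I,z \right)} = \frac{3}{I} + \frac{I}{z}$
$a{\left(V \right)} = \left(-5 + V\right) \left(2 + V\right)$ ($a{\left(V \right)} = \left(V + 2\right) \left(V - 5\right) = \left(2 + V\right) \left(-5 + V\right) = \left(-5 + V\right) \left(2 + V\right)$)
$60 + a{\left(n{\left(1 - 4,4 \right)} \right)} 21 = 60 + \left(-10 + \left(\frac{3}{1 - 4} + \frac{1 - 4}{4}\right)^{2} - 3 \left(\frac{3}{1 - 4} + \frac{1 - 4}{4}\right)\right) 21 = 60 + \left(-10 + \left(\frac{3}{-3} - \frac{3}{4}\right)^{2} - 3 \left(\frac{3}{-3} - \frac{3}{4}\right)\right) 21 = 60 + \left(-10 + \left(3 \left(- \frac{1}{3}\right) - \frac{3}{4}\right)^{2} - 3 \left(3 \left(- \frac{1}{3}\right) - \frac{3}{4}\right)\right) 21 = 60 + \left(-10 + \left(-1 - \frac{3}{4}\right)^{2} - 3 \left(-1 - \frac{3}{4}\right)\right) 21 = 60 + \left(-10 + \left(- \frac{7}{4}\right)^{2} - - \frac{21}{4}\right) 21 = 60 + \left(-10 + \frac{49}{16} + \frac{21}{4}\right) 21 = 60 - \frac{567}{16} = \frac{393}{16}$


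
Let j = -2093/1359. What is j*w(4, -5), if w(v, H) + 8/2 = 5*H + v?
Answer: 52325/1359 ≈ 38.503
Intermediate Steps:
j = -2093/1359 (j = -2093*1/1359 = -2093/1359 ≈ -1.5401)
w(v, H) = -4 + v + 5*H (w(v, H) = -4 + (5*H + v) = -4 + (v + 5*H) = -4 + v + 5*H)
j*w(4, -5) = -2093*(-4 + 4 + 5*(-5))/1359 = -2093*(-4 + 4 - 25)/1359 = -2093/1359*(-25) = 52325/1359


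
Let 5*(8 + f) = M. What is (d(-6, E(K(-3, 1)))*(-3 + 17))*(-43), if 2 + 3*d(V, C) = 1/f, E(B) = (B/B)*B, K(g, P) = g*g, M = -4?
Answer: 9331/22 ≈ 424.14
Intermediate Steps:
K(g, P) = g²
f = -44/5 (f = -8 + (⅕)*(-4) = -8 - ⅘ = -44/5 ≈ -8.8000)
E(B) = B (E(B) = 1*B = B)
d(V, C) = -31/44 (d(V, C) = -⅔ + 1/(3*(-44/5)) = -⅔ + (⅓)*(-5/44) = -⅔ - 5/132 = -31/44)
(d(-6, E(K(-3, 1)))*(-3 + 17))*(-43) = -31*(-3 + 17)/44*(-43) = -31/44*14*(-43) = -217/22*(-43) = 9331/22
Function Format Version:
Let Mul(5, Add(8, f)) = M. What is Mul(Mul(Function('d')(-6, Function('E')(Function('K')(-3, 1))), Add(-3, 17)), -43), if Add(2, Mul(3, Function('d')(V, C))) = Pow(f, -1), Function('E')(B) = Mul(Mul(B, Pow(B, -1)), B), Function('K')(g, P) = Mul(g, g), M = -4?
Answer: Rational(9331, 22) ≈ 424.14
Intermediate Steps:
Function('K')(g, P) = Pow(g, 2)
f = Rational(-44, 5) (f = Add(-8, Mul(Rational(1, 5), -4)) = Add(-8, Rational(-4, 5)) = Rational(-44, 5) ≈ -8.8000)
Function('E')(B) = B (Function('E')(B) = Mul(1, B) = B)
Function('d')(V, C) = Rational(-31, 44) (Function('d')(V, C) = Add(Rational(-2, 3), Mul(Rational(1, 3), Pow(Rational(-44, 5), -1))) = Add(Rational(-2, 3), Mul(Rational(1, 3), Rational(-5, 44))) = Add(Rational(-2, 3), Rational(-5, 132)) = Rational(-31, 44))
Mul(Mul(Function('d')(-6, Function('E')(Function('K')(-3, 1))), Add(-3, 17)), -43) = Mul(Mul(Rational(-31, 44), Add(-3, 17)), -43) = Mul(Mul(Rational(-31, 44), 14), -43) = Mul(Rational(-217, 22), -43) = Rational(9331, 22)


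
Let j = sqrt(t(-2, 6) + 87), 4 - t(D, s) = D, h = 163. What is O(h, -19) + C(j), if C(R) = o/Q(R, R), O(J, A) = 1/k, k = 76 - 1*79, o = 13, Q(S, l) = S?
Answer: -1/3 + 13*sqrt(93)/93 ≈ 1.0147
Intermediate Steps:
t(D, s) = 4 - D
k = -3 (k = 76 - 79 = -3)
O(J, A) = -1/3 (O(J, A) = 1/(-3) = -1/3)
j = sqrt(93) (j = sqrt((4 - 1*(-2)) + 87) = sqrt((4 + 2) + 87) = sqrt(6 + 87) = sqrt(93) ≈ 9.6436)
C(R) = 13/R
O(h, -19) + C(j) = -1/3 + 13/(sqrt(93)) = -1/3 + 13*(sqrt(93)/93) = -1/3 + 13*sqrt(93)/93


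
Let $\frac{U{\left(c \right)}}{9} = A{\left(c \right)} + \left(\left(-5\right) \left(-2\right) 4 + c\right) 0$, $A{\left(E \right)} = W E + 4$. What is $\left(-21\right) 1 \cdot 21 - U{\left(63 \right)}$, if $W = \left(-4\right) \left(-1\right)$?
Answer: $-2745$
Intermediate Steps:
$W = 4$
$A{\left(E \right)} = 4 + 4 E$ ($A{\left(E \right)} = 4 E + 4 = 4 + 4 E$)
$U{\left(c \right)} = 36 + 36 c$ ($U{\left(c \right)} = 9 \left(\left(4 + 4 c\right) + \left(\left(-5\right) \left(-2\right) 4 + c\right) 0\right) = 9 \left(\left(4 + 4 c\right) + \left(10 \cdot 4 + c\right) 0\right) = 9 \left(\left(4 + 4 c\right) + \left(40 + c\right) 0\right) = 9 \left(\left(4 + 4 c\right) + 0\right) = 9 \left(4 + 4 c\right) = 36 + 36 c$)
$\left(-21\right) 1 \cdot 21 - U{\left(63 \right)} = \left(-21\right) 1 \cdot 21 - \left(36 + 36 \cdot 63\right) = \left(-21\right) 21 - \left(36 + 2268\right) = -441 - 2304 = -2745$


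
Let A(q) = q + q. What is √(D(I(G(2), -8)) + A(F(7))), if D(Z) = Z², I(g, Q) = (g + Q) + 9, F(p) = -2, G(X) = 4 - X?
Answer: √5 ≈ 2.2361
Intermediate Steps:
I(g, Q) = 9 + Q + g (I(g, Q) = (Q + g) + 9 = 9 + Q + g)
A(q) = 2*q
√(D(I(G(2), -8)) + A(F(7))) = √((9 - 8 + (4 - 1*2))² + 2*(-2)) = √((9 - 8 + (4 - 2))² - 4) = √((9 - 8 + 2)² - 4) = √(3² - 4) = √(9 - 4) = √5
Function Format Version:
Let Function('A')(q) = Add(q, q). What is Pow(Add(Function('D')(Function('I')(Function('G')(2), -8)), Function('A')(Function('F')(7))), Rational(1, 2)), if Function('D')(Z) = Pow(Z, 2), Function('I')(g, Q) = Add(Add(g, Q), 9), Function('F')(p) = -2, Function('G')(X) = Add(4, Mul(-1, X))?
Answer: Pow(5, Rational(1, 2)) ≈ 2.2361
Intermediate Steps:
Function('I')(g, Q) = Add(9, Q, g) (Function('I')(g, Q) = Add(Add(Q, g), 9) = Add(9, Q, g))
Function('A')(q) = Mul(2, q)
Pow(Add(Function('D')(Function('I')(Function('G')(2), -8)), Function('A')(Function('F')(7))), Rational(1, 2)) = Pow(Add(Pow(Add(9, -8, Add(4, Mul(-1, 2))), 2), Mul(2, -2)), Rational(1, 2)) = Pow(Add(Pow(Add(9, -8, Add(4, -2)), 2), -4), Rational(1, 2)) = Pow(Add(Pow(Add(9, -8, 2), 2), -4), Rational(1, 2)) = Pow(Add(Pow(3, 2), -4), Rational(1, 2)) = Pow(Add(9, -4), Rational(1, 2)) = Pow(5, Rational(1, 2))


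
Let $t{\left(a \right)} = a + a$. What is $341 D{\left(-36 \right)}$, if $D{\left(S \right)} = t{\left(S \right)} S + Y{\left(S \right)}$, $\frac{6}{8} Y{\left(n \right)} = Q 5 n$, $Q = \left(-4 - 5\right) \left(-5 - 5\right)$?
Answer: $-6481728$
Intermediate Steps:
$Q = 90$ ($Q = \left(-9\right) \left(-10\right) = 90$)
$t{\left(a \right)} = 2 a$
$Y{\left(n \right)} = 600 n$ ($Y{\left(n \right)} = \frac{4 \cdot 90 \cdot 5 n}{3} = \frac{4 \cdot 450 n}{3} = 600 n$)
$D{\left(S \right)} = 2 S^{2} + 600 S$ ($D{\left(S \right)} = 2 S S + 600 S = 2 S^{2} + 600 S$)
$341 D{\left(-36 \right)} = 341 \cdot 2 \left(-36\right) \left(300 - 36\right) = 341 \cdot 2 \left(-36\right) 264 = 341 \left(-19008\right) = -6481728$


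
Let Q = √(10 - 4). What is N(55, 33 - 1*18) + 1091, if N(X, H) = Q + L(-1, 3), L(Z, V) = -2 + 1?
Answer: 1090 + √6 ≈ 1092.4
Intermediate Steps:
L(Z, V) = -1
Q = √6 ≈ 2.4495
N(X, H) = -1 + √6 (N(X, H) = √6 - 1 = -1 + √6)
N(55, 33 - 1*18) + 1091 = (-1 + √6) + 1091 = 1090 + √6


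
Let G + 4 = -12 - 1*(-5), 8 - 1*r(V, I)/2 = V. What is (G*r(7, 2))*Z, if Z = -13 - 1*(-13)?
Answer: 0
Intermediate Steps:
r(V, I) = 16 - 2*V
Z = 0 (Z = -13 + 13 = 0)
G = -11 (G = -4 + (-12 - 1*(-5)) = -4 + (-12 + 5) = -4 - 7 = -11)
(G*r(7, 2))*Z = -11*(16 - 2*7)*0 = -11*(16 - 14)*0 = -11*2*0 = -22*0 = 0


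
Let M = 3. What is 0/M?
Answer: 0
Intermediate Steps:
0/M = 0/3 = 0*(⅓) = 0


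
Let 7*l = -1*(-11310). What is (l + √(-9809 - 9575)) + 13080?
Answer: 102870/7 + 2*I*√4846 ≈ 14696.0 + 139.23*I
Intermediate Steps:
l = 11310/7 (l = (-1*(-11310))/7 = (⅐)*11310 = 11310/7 ≈ 1615.7)
(l + √(-9809 - 9575)) + 13080 = (11310/7 + √(-9809 - 9575)) + 13080 = (11310/7 + √(-19384)) + 13080 = (11310/7 + 2*I*√4846) + 13080 = 102870/7 + 2*I*√4846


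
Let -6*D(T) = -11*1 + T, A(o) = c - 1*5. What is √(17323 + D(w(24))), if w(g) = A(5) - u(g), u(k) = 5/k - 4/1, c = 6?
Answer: √2494661/12 ≈ 131.62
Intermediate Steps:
A(o) = 1 (A(o) = 6 - 1*5 = 6 - 5 = 1)
u(k) = -4 + 5/k (u(k) = 5/k - 4*1 = 5/k - 4 = -4 + 5/k)
w(g) = 5 - 5/g (w(g) = 1 - (-4 + 5/g) = 1 + (4 - 5/g) = 5 - 5/g)
D(T) = 11/6 - T/6 (D(T) = -(-11*1 + T)/6 = -(-11 + T)/6 = 11/6 - T/6)
√(17323 + D(w(24))) = √(17323 + (11/6 - (5 - 5/24)/6)) = √(17323 + (11/6 - ⅙*115/24)) = √(17323 + (11/6 - 115/144)) = √(17323 + 149/144) = √(2494661/144) = √2494661/12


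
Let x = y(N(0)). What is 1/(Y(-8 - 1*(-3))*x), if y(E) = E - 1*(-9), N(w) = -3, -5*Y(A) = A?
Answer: ⅙ ≈ 0.16667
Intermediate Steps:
Y(A) = -A/5
y(E) = 9 + E (y(E) = E + 9 = 9 + E)
x = 6 (x = 9 - 3 = 6)
1/(Y(-8 - 1*(-3))*x) = 1/(-(-8 - 1*(-3))/5*6) = 1/(-(-8 + 3)/5*6) = 1/(-⅕*(-5)*6) = 1/(1*6) = 1/6 = ⅙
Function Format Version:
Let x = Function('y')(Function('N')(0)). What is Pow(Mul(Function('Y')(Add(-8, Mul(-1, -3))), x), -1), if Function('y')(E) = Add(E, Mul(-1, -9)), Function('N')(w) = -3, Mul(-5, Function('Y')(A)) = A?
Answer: Rational(1, 6) ≈ 0.16667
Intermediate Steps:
Function('Y')(A) = Mul(Rational(-1, 5), A)
Function('y')(E) = Add(9, E) (Function('y')(E) = Add(E, 9) = Add(9, E))
x = 6 (x = Add(9, -3) = 6)
Pow(Mul(Function('Y')(Add(-8, Mul(-1, -3))), x), -1) = Pow(Mul(Mul(Rational(-1, 5), Add(-8, Mul(-1, -3))), 6), -1) = Pow(Mul(Mul(Rational(-1, 5), Add(-8, 3)), 6), -1) = Pow(Mul(Mul(Rational(-1, 5), -5), 6), -1) = Pow(Mul(1, 6), -1) = Pow(6, -1) = Rational(1, 6)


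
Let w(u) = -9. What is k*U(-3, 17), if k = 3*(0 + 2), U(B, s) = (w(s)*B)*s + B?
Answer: 2736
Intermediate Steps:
U(B, s) = B - 9*B*s (U(B, s) = (-9*B)*s + B = -9*B*s + B = B - 9*B*s)
k = 6 (k = 3*2 = 6)
k*U(-3, 17) = 6*(-3*(1 - 9*17)) = 6*(-3*(1 - 153)) = 6*(-3*(-152)) = 6*456 = 2736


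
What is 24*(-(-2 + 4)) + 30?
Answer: -18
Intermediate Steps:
24*(-(-2 + 4)) + 30 = 24*(-1*2) + 30 = 24*(-2) + 30 = -48 + 30 = -18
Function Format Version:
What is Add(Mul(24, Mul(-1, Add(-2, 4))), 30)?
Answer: -18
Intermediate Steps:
Add(Mul(24, Mul(-1, Add(-2, 4))), 30) = Add(Mul(24, Mul(-1, 2)), 30) = Add(Mul(24, -2), 30) = Add(-48, 30) = -18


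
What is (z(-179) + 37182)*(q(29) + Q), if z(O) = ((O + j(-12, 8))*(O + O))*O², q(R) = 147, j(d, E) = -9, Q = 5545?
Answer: 12274938285032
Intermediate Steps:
z(O) = 2*O³*(-9 + O) (z(O) = ((O - 9)*(O + O))*O² = ((-9 + O)*(2*O))*O² = (2*O*(-9 + O))*O² = 2*O³*(-9 + O))
(z(-179) + 37182)*(q(29) + Q) = (2*(-179)³*(-9 - 179) + 37182)*(147 + 5545) = (2*(-5735339)*(-188) + 37182)*5692 = (2156487464 + 37182)*5692 = 2156524646*5692 = 12274938285032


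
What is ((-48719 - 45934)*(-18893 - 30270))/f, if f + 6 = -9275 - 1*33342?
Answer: -4653425439/42623 ≈ -1.0918e+5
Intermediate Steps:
f = -42623 (f = -6 + (-9275 - 1*33342) = -6 + (-9275 - 33342) = -6 - 42617 = -42623)
((-48719 - 45934)*(-18893 - 30270))/f = ((-48719 - 45934)*(-18893 - 30270))/(-42623) = -94653*(-49163)*(-1/42623) = 4653425439*(-1/42623) = -4653425439/42623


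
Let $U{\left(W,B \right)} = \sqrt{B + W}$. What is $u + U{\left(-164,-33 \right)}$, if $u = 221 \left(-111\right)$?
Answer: $-24531 + i \sqrt{197} \approx -24531.0 + 14.036 i$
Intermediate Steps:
$u = -24531$
$u + U{\left(-164,-33 \right)} = -24531 + \sqrt{-33 - 164} = -24531 + \sqrt{-197} = -24531 + i \sqrt{197}$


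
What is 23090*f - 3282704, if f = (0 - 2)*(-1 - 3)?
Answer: -3097984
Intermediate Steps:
f = 8 (f = -2*(-4) = 8)
23090*f - 3282704 = 23090*8 - 3282704 = 184720 - 3282704 = -3097984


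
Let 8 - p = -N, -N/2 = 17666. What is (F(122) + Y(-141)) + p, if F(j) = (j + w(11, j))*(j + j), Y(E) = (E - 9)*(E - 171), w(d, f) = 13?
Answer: 44416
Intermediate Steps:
Y(E) = (-171 + E)*(-9 + E) (Y(E) = (-9 + E)*(-171 + E) = (-171 + E)*(-9 + E))
F(j) = 2*j*(13 + j) (F(j) = (j + 13)*(j + j) = (13 + j)*(2*j) = 2*j*(13 + j))
N = -35332 (N = -2*17666 = -35332)
p = -35324 (p = 8 - (-1)*(-35332) = 8 - 1*35332 = 8 - 35332 = -35324)
(F(122) + Y(-141)) + p = (2*122*(13 + 122) + (1539 + (-141)² - 180*(-141))) - 35324 = (2*122*135 + (1539 + 19881 + 25380)) - 35324 = (32940 + 46800) - 35324 = 79740 - 35324 = 44416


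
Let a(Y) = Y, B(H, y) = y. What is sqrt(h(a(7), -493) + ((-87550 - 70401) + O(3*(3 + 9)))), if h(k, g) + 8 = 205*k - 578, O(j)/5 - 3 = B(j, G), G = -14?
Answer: I*sqrt(157157) ≈ 396.43*I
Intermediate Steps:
O(j) = -55 (O(j) = 15 + 5*(-14) = 15 - 70 = -55)
h(k, g) = -586 + 205*k (h(k, g) = -8 + (205*k - 578) = -8 + (-578 + 205*k) = -586 + 205*k)
sqrt(h(a(7), -493) + ((-87550 - 70401) + O(3*(3 + 9)))) = sqrt((-586 + 205*7) + ((-87550 - 70401) - 55)) = sqrt((-586 + 1435) + (-157951 - 55)) = sqrt(849 - 158006) = sqrt(-157157) = I*sqrt(157157)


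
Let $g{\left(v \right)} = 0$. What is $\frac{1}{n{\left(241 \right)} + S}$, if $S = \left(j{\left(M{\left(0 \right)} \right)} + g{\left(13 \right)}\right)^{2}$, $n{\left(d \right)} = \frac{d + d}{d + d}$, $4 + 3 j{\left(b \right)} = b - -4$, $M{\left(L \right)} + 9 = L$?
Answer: $\frac{1}{10} \approx 0.1$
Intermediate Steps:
$M{\left(L \right)} = -9 + L$
$j{\left(b \right)} = \frac{b}{3}$ ($j{\left(b \right)} = - \frac{4}{3} + \frac{b - -4}{3} = - \frac{4}{3} + \frac{b + 4}{3} = - \frac{4}{3} + \frac{4 + b}{3} = - \frac{4}{3} + \left(\frac{4}{3} + \frac{b}{3}\right) = \frac{b}{3}$)
$n{\left(d \right)} = 1$ ($n{\left(d \right)} = \frac{2 d}{2 d} = 2 d \frac{1}{2 d} = 1$)
$S = 9$ ($S = \left(\frac{-9 + 0}{3} + 0\right)^{2} = \left(\frac{1}{3} \left(-9\right) + 0\right)^{2} = \left(-3 + 0\right)^{2} = \left(-3\right)^{2} = 9$)
$\frac{1}{n{\left(241 \right)} + S} = \frac{1}{1 + 9} = \frac{1}{10}$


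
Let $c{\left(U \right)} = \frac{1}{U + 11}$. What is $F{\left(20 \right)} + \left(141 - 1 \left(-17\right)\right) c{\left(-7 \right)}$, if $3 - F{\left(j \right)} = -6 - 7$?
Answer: $\frac{111}{2} \approx 55.5$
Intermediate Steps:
$F{\left(j \right)} = 16$ ($F{\left(j \right)} = 3 - \left(-6 - 7\right) = 3 - -13 = 3 + 13 = 16$)
$c{\left(U \right)} = \frac{1}{11 + U}$
$F{\left(20 \right)} + \left(141 - 1 \left(-17\right)\right) c{\left(-7 \right)} = 16 + \frac{141 - 1 \left(-17\right)}{11 - 7} = 16 + \frac{141 - -17}{4} = 16 + \left(141 + 17\right) \frac{1}{4} = 16 + 158 \cdot \frac{1}{4} = 16 + \frac{79}{2} = \frac{111}{2}$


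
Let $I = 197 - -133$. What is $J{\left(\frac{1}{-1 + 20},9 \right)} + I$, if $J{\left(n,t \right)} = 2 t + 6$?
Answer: $354$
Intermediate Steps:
$I = 330$ ($I = 197 + 133 = 330$)
$J{\left(n,t \right)} = 6 + 2 t$
$J{\left(\frac{1}{-1 + 20},9 \right)} + I = \left(6 + 2 \cdot 9\right) + 330 = \left(6 + 18\right) + 330 = 24 + 330 = 354$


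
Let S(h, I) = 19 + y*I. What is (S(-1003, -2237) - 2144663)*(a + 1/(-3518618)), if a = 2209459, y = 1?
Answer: -16690372885025455341/3518618 ≈ -4.7434e+12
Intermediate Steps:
S(h, I) = 19 + I (S(h, I) = 19 + 1*I = 19 + I)
(S(-1003, -2237) - 2144663)*(a + 1/(-3518618)) = ((19 - 2237) - 2144663)*(2209459 + 1/(-3518618)) = (-2218 - 2144663)*(2209459 - 1/3518618) = -2146881*7774242207661/3518618 = -16690372885025455341/3518618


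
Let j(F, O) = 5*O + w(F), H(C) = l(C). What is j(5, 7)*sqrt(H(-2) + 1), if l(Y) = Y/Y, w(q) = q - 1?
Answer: 39*sqrt(2) ≈ 55.154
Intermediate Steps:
w(q) = -1 + q
l(Y) = 1
H(C) = 1
j(F, O) = -1 + F + 5*O (j(F, O) = 5*O + (-1 + F) = -1 + F + 5*O)
j(5, 7)*sqrt(H(-2) + 1) = (-1 + 5 + 5*7)*sqrt(1 + 1) = (-1 + 5 + 35)*sqrt(2) = 39*sqrt(2)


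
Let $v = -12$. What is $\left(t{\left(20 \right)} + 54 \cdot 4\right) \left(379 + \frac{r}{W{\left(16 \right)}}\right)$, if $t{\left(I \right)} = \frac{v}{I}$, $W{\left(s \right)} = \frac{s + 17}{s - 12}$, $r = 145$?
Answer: $\frac{4698233}{55} \approx 85422.0$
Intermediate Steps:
$W{\left(s \right)} = \frac{17 + s}{-12 + s}$
$t{\left(I \right)} = - \frac{12}{I}$
$\left(t{\left(20 \right)} + 54 \cdot 4\right) \left(379 + \frac{r}{W{\left(16 \right)}}\right) = \left(- \frac{12}{20} + 54 \cdot 4\right) \left(379 + \frac{145}{\frac{1}{-12 + 16} \left(17 + 16\right)}\right) = \left(\left(-12\right) \frac{1}{20} + 216\right) \left(379 + \frac{145}{\frac{1}{4} \cdot 33}\right) = \left(- \frac{3}{5} + 216\right) \left(379 + \frac{145}{\frac{1}{4} \cdot 33}\right) = \frac{1077 \left(379 + \frac{145}{\frac{33}{4}}\right)}{5} = \frac{1077 \left(379 + 145 \cdot \frac{4}{33}\right)}{5} = \frac{1077 \left(379 + \frac{580}{33}\right)}{5} = \frac{1077}{5} \cdot \frac{13087}{33} = \frac{4698233}{55}$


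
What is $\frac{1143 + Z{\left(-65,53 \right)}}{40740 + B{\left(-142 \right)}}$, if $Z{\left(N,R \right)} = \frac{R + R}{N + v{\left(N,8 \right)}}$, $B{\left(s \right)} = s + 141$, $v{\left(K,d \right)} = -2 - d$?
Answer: $\frac{85619}{3055425} \approx 0.028022$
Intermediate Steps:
$B{\left(s \right)} = 141 + s$
$Z{\left(N,R \right)} = \frac{2 R}{-10 + N}$ ($Z{\left(N,R \right)} = \frac{R + R}{N - 10} = \frac{2 R}{N - 10} = \frac{2 R}{-10 + N}$)
$\frac{1143 + Z{\left(-65,53 \right)}}{40740 + B{\left(-142 \right)}} = \frac{1143 + 2 \cdot 53 \frac{1}{-10 - 65}}{40740 + \left(141 - 142\right)} = \frac{1143 + 2 \cdot 53 \frac{1}{-75}}{40740 - 1} = \frac{1143 + 2 \cdot 53 \left(- \frac{1}{75}\right)}{40739} = \left(1143 - \frac{106}{75}\right) \frac{1}{40739} = \frac{85619}{75} \cdot \frac{1}{40739} = \frac{85619}{3055425}$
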